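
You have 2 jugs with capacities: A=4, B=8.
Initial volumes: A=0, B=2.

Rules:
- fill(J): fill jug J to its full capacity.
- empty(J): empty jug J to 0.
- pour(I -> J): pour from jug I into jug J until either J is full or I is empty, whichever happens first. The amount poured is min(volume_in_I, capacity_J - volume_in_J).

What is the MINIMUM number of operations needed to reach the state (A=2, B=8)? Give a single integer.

Answer: 2

Derivation:
BFS from (A=0, B=2). One shortest path:
  1. pour(B -> A) -> (A=2 B=0)
  2. fill(B) -> (A=2 B=8)
Reached target in 2 moves.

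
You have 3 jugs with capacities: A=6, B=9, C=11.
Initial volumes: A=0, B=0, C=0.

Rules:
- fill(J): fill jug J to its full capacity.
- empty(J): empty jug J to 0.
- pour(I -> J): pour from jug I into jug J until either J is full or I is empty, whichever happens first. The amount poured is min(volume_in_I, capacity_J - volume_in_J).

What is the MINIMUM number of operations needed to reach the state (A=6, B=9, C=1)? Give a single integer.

Answer: 7

Derivation:
BFS from (A=0, B=0, C=0). One shortest path:
  1. fill(C) -> (A=0 B=0 C=11)
  2. pour(C -> A) -> (A=6 B=0 C=5)
  3. empty(A) -> (A=0 B=0 C=5)
  4. pour(C -> A) -> (A=5 B=0 C=0)
  5. fill(C) -> (A=5 B=0 C=11)
  6. pour(C -> A) -> (A=6 B=0 C=10)
  7. pour(C -> B) -> (A=6 B=9 C=1)
Reached target in 7 moves.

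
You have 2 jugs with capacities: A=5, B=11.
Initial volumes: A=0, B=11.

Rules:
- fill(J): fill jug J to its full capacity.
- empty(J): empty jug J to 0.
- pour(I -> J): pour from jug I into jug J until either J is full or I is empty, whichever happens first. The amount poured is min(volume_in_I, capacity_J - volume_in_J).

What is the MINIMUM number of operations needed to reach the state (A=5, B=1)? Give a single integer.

BFS from (A=0, B=11). One shortest path:
  1. pour(B -> A) -> (A=5 B=6)
  2. empty(A) -> (A=0 B=6)
  3. pour(B -> A) -> (A=5 B=1)
Reached target in 3 moves.

Answer: 3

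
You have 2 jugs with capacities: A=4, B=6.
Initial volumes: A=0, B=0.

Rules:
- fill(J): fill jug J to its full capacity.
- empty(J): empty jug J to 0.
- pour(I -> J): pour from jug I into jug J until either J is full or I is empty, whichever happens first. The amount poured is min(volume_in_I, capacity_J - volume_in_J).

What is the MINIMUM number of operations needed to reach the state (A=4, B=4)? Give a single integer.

Answer: 3

Derivation:
BFS from (A=0, B=0). One shortest path:
  1. fill(A) -> (A=4 B=0)
  2. pour(A -> B) -> (A=0 B=4)
  3. fill(A) -> (A=4 B=4)
Reached target in 3 moves.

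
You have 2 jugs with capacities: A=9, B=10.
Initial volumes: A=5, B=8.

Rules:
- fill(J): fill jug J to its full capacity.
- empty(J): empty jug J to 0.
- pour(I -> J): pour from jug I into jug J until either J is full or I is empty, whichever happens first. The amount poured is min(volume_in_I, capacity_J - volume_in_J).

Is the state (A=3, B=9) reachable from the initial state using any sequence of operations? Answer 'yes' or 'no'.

Answer: no

Derivation:
BFS explored all 39 reachable states.
Reachable set includes: (0,0), (0,1), (0,2), (0,3), (0,4), (0,5), (0,6), (0,7), (0,8), (0,9), (0,10), (1,0) ...
Target (A=3, B=9) not in reachable set → no.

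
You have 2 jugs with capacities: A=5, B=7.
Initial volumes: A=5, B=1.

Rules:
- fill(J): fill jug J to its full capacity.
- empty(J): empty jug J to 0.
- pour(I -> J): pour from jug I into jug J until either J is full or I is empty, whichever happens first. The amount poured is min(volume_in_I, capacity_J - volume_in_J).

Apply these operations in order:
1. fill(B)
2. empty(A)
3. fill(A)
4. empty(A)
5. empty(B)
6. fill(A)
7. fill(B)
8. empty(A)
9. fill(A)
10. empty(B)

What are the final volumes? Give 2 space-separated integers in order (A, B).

Answer: 5 0

Derivation:
Step 1: fill(B) -> (A=5 B=7)
Step 2: empty(A) -> (A=0 B=7)
Step 3: fill(A) -> (A=5 B=7)
Step 4: empty(A) -> (A=0 B=7)
Step 5: empty(B) -> (A=0 B=0)
Step 6: fill(A) -> (A=5 B=0)
Step 7: fill(B) -> (A=5 B=7)
Step 8: empty(A) -> (A=0 B=7)
Step 9: fill(A) -> (A=5 B=7)
Step 10: empty(B) -> (A=5 B=0)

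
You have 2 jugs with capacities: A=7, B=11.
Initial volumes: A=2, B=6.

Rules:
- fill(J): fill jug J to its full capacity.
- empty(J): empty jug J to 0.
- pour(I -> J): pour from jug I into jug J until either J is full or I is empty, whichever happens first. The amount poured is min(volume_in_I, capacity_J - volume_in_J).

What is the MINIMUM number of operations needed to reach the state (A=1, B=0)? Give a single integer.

BFS from (A=2, B=6). One shortest path:
  1. pour(B -> A) -> (A=7 B=1)
  2. empty(A) -> (A=0 B=1)
  3. pour(B -> A) -> (A=1 B=0)
Reached target in 3 moves.

Answer: 3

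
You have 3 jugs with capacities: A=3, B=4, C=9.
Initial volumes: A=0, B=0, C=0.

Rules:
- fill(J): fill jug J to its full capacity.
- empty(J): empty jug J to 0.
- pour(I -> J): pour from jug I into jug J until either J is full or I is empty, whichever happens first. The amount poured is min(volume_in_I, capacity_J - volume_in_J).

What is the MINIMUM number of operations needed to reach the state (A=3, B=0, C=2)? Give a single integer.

BFS from (A=0, B=0, C=0). One shortest path:
  1. fill(C) -> (A=0 B=0 C=9)
  2. pour(C -> A) -> (A=3 B=0 C=6)
  3. pour(C -> B) -> (A=3 B=4 C=2)
  4. empty(B) -> (A=3 B=0 C=2)
Reached target in 4 moves.

Answer: 4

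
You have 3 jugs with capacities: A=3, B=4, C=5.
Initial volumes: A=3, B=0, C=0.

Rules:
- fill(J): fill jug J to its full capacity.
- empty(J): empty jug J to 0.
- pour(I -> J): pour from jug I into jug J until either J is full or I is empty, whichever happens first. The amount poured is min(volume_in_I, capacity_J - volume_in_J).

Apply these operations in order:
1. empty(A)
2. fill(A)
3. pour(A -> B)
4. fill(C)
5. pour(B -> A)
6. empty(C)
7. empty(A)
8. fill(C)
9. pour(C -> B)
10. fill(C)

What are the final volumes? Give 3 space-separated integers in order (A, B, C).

Answer: 0 4 5

Derivation:
Step 1: empty(A) -> (A=0 B=0 C=0)
Step 2: fill(A) -> (A=3 B=0 C=0)
Step 3: pour(A -> B) -> (A=0 B=3 C=0)
Step 4: fill(C) -> (A=0 B=3 C=5)
Step 5: pour(B -> A) -> (A=3 B=0 C=5)
Step 6: empty(C) -> (A=3 B=0 C=0)
Step 7: empty(A) -> (A=0 B=0 C=0)
Step 8: fill(C) -> (A=0 B=0 C=5)
Step 9: pour(C -> B) -> (A=0 B=4 C=1)
Step 10: fill(C) -> (A=0 B=4 C=5)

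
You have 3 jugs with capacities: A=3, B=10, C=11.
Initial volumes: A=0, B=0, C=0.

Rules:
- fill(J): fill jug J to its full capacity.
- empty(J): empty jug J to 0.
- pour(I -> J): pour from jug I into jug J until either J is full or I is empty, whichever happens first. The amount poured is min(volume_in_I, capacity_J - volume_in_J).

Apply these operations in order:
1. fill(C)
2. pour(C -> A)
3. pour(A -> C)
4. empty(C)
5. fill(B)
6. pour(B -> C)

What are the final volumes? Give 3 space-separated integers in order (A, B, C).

Answer: 0 0 10

Derivation:
Step 1: fill(C) -> (A=0 B=0 C=11)
Step 2: pour(C -> A) -> (A=3 B=0 C=8)
Step 3: pour(A -> C) -> (A=0 B=0 C=11)
Step 4: empty(C) -> (A=0 B=0 C=0)
Step 5: fill(B) -> (A=0 B=10 C=0)
Step 6: pour(B -> C) -> (A=0 B=0 C=10)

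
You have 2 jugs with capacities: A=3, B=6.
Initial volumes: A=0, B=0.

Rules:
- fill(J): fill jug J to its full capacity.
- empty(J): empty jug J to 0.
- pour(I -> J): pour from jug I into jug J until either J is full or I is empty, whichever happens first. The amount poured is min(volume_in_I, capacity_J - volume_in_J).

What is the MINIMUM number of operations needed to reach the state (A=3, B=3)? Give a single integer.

BFS from (A=0, B=0). One shortest path:
  1. fill(B) -> (A=0 B=6)
  2. pour(B -> A) -> (A=3 B=3)
Reached target in 2 moves.

Answer: 2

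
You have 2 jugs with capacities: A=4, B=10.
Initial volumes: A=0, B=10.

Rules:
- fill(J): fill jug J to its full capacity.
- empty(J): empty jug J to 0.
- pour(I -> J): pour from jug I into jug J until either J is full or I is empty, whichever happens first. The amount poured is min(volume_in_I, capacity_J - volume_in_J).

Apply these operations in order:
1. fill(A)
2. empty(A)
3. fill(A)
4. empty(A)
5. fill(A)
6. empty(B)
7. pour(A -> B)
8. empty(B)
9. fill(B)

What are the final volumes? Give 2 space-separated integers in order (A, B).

Answer: 0 10

Derivation:
Step 1: fill(A) -> (A=4 B=10)
Step 2: empty(A) -> (A=0 B=10)
Step 3: fill(A) -> (A=4 B=10)
Step 4: empty(A) -> (A=0 B=10)
Step 5: fill(A) -> (A=4 B=10)
Step 6: empty(B) -> (A=4 B=0)
Step 7: pour(A -> B) -> (A=0 B=4)
Step 8: empty(B) -> (A=0 B=0)
Step 9: fill(B) -> (A=0 B=10)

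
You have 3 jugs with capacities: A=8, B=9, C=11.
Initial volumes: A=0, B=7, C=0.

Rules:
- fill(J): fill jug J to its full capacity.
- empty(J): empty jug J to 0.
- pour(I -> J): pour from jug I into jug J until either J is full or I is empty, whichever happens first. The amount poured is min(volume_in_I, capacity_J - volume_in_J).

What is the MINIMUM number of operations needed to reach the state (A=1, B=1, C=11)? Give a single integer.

Answer: 8

Derivation:
BFS from (A=0, B=7, C=0). One shortest path:
  1. fill(A) -> (A=8 B=7 C=0)
  2. pour(A -> C) -> (A=0 B=7 C=8)
  3. pour(B -> C) -> (A=0 B=4 C=11)
  4. empty(C) -> (A=0 B=4 C=0)
  5. pour(B -> C) -> (A=0 B=0 C=4)
  6. fill(B) -> (A=0 B=9 C=4)
  7. pour(B -> A) -> (A=8 B=1 C=4)
  8. pour(A -> C) -> (A=1 B=1 C=11)
Reached target in 8 moves.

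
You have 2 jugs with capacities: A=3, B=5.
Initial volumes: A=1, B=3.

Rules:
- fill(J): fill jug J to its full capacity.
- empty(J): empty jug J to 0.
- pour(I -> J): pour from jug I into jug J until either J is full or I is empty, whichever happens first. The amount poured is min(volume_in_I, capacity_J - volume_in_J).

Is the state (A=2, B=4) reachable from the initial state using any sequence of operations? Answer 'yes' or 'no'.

BFS explored all 17 reachable states.
Reachable set includes: (0,0), (0,1), (0,2), (0,3), (0,4), (0,5), (1,0), (1,3), (1,5), (2,0), (2,5), (3,0) ...
Target (A=2, B=4) not in reachable set → no.

Answer: no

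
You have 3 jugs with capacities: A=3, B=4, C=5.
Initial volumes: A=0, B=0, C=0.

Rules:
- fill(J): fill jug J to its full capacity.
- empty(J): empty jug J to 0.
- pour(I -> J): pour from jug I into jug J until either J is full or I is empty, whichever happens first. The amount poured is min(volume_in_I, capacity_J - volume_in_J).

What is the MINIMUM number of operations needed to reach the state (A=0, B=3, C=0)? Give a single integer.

Answer: 2

Derivation:
BFS from (A=0, B=0, C=0). One shortest path:
  1. fill(A) -> (A=3 B=0 C=0)
  2. pour(A -> B) -> (A=0 B=3 C=0)
Reached target in 2 moves.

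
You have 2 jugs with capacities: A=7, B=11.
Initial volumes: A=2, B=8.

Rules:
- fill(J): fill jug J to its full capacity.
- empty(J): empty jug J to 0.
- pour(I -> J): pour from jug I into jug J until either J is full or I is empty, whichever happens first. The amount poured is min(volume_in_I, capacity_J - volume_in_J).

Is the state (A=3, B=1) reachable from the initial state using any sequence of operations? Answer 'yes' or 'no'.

BFS explored all 37 reachable states.
Reachable set includes: (0,0), (0,1), (0,2), (0,3), (0,4), (0,5), (0,6), (0,7), (0,8), (0,9), (0,10), (0,11) ...
Target (A=3, B=1) not in reachable set → no.

Answer: no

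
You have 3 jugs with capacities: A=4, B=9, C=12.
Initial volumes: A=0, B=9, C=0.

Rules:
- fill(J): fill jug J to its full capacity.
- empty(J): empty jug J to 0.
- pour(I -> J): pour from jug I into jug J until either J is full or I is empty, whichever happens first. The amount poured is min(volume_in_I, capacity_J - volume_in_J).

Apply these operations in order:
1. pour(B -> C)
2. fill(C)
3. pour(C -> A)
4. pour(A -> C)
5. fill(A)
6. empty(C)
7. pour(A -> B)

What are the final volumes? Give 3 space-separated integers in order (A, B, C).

Answer: 0 4 0

Derivation:
Step 1: pour(B -> C) -> (A=0 B=0 C=9)
Step 2: fill(C) -> (A=0 B=0 C=12)
Step 3: pour(C -> A) -> (A=4 B=0 C=8)
Step 4: pour(A -> C) -> (A=0 B=0 C=12)
Step 5: fill(A) -> (A=4 B=0 C=12)
Step 6: empty(C) -> (A=4 B=0 C=0)
Step 7: pour(A -> B) -> (A=0 B=4 C=0)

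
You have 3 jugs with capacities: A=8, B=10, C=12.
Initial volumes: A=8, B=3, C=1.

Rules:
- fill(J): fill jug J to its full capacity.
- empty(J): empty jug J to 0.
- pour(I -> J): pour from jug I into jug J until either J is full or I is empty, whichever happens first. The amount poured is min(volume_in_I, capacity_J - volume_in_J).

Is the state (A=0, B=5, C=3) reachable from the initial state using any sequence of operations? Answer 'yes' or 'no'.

BFS from (A=8, B=3, C=1):
  1. pour(A -> C) -> (A=0 B=3 C=9)
  2. fill(A) -> (A=8 B=3 C=9)
  3. pour(A -> C) -> (A=5 B=3 C=12)
  4. empty(C) -> (A=5 B=3 C=0)
  5. pour(B -> C) -> (A=5 B=0 C=3)
  6. pour(A -> B) -> (A=0 B=5 C=3)
Target reached → yes.

Answer: yes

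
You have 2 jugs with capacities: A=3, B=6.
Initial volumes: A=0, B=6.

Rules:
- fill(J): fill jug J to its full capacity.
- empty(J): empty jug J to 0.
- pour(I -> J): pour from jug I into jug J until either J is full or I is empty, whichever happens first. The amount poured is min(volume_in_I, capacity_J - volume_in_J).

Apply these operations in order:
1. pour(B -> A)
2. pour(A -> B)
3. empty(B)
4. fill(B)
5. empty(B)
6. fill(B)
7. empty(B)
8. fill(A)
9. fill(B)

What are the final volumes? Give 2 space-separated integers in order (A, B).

Step 1: pour(B -> A) -> (A=3 B=3)
Step 2: pour(A -> B) -> (A=0 B=6)
Step 3: empty(B) -> (A=0 B=0)
Step 4: fill(B) -> (A=0 B=6)
Step 5: empty(B) -> (A=0 B=0)
Step 6: fill(B) -> (A=0 B=6)
Step 7: empty(B) -> (A=0 B=0)
Step 8: fill(A) -> (A=3 B=0)
Step 9: fill(B) -> (A=3 B=6)

Answer: 3 6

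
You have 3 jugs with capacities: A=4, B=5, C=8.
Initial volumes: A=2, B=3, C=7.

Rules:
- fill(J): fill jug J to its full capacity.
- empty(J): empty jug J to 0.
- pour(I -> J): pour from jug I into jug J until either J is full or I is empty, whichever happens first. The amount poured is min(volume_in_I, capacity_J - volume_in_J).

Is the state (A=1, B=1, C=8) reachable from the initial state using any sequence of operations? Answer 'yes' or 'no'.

Answer: yes

Derivation:
BFS from (A=2, B=3, C=7):
  1. empty(A) -> (A=0 B=3 C=7)
  2. pour(C -> B) -> (A=0 B=5 C=5)
  3. pour(B -> A) -> (A=4 B=1 C=5)
  4. pour(A -> C) -> (A=1 B=1 C=8)
Target reached → yes.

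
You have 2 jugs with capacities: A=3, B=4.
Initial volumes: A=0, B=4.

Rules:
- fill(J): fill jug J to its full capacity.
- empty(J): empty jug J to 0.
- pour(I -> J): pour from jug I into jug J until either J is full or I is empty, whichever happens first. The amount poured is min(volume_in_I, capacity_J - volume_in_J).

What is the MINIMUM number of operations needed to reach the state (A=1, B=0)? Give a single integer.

Answer: 3

Derivation:
BFS from (A=0, B=4). One shortest path:
  1. pour(B -> A) -> (A=3 B=1)
  2. empty(A) -> (A=0 B=1)
  3. pour(B -> A) -> (A=1 B=0)
Reached target in 3 moves.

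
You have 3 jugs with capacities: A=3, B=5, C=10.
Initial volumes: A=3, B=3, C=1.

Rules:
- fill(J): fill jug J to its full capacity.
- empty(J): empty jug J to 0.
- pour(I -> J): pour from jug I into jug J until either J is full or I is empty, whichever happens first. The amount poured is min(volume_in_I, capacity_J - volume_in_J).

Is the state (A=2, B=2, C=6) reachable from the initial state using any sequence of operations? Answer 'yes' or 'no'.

Answer: no

Derivation:
BFS explored all 192 reachable states.
Reachable set includes: (0,0,0), (0,0,1), (0,0,2), (0,0,3), (0,0,4), (0,0,5), (0,0,6), (0,0,7), (0,0,8), (0,0,9), (0,0,10), (0,1,0) ...
Target (A=2, B=2, C=6) not in reachable set → no.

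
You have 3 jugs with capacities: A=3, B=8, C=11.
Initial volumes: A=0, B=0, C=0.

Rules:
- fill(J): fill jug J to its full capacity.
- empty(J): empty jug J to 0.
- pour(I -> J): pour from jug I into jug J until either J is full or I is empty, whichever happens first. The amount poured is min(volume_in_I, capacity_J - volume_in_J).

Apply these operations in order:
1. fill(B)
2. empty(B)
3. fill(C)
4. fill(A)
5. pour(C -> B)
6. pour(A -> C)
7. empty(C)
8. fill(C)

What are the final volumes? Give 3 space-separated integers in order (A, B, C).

Answer: 0 8 11

Derivation:
Step 1: fill(B) -> (A=0 B=8 C=0)
Step 2: empty(B) -> (A=0 B=0 C=0)
Step 3: fill(C) -> (A=0 B=0 C=11)
Step 4: fill(A) -> (A=3 B=0 C=11)
Step 5: pour(C -> B) -> (A=3 B=8 C=3)
Step 6: pour(A -> C) -> (A=0 B=8 C=6)
Step 7: empty(C) -> (A=0 B=8 C=0)
Step 8: fill(C) -> (A=0 B=8 C=11)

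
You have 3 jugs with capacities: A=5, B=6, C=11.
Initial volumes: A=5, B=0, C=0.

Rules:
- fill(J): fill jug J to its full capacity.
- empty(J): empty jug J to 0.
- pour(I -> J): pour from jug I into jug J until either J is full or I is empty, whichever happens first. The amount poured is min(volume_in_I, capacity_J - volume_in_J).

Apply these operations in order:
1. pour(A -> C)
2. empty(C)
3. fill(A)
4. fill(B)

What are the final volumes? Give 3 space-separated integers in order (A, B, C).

Step 1: pour(A -> C) -> (A=0 B=0 C=5)
Step 2: empty(C) -> (A=0 B=0 C=0)
Step 3: fill(A) -> (A=5 B=0 C=0)
Step 4: fill(B) -> (A=5 B=6 C=0)

Answer: 5 6 0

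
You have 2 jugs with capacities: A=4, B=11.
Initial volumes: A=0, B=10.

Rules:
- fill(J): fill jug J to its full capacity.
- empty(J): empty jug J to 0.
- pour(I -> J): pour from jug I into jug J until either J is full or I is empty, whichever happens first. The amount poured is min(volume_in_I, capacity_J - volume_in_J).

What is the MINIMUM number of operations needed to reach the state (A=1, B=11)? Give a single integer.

BFS from (A=0, B=10). One shortest path:
  1. fill(A) -> (A=4 B=10)
  2. empty(B) -> (A=4 B=0)
  3. pour(A -> B) -> (A=0 B=4)
  4. fill(A) -> (A=4 B=4)
  5. pour(A -> B) -> (A=0 B=8)
  6. fill(A) -> (A=4 B=8)
  7. pour(A -> B) -> (A=1 B=11)
Reached target in 7 moves.

Answer: 7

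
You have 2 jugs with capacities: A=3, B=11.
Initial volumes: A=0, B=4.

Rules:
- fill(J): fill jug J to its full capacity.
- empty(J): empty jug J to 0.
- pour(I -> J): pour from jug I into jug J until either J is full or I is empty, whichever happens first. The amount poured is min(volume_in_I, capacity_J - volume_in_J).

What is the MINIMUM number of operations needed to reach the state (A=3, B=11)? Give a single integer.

Answer: 2

Derivation:
BFS from (A=0, B=4). One shortest path:
  1. fill(A) -> (A=3 B=4)
  2. fill(B) -> (A=3 B=11)
Reached target in 2 moves.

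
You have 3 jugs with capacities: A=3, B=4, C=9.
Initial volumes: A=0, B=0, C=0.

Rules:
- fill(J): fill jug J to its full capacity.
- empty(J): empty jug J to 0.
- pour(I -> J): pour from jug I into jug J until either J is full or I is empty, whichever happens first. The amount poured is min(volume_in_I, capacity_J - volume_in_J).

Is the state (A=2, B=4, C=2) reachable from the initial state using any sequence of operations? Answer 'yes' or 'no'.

Answer: yes

Derivation:
BFS from (A=0, B=0, C=0):
  1. fill(A) -> (A=3 B=0 C=0)
  2. fill(C) -> (A=3 B=0 C=9)
  3. pour(A -> B) -> (A=0 B=3 C=9)
  4. pour(C -> A) -> (A=3 B=3 C=6)
  5. pour(A -> B) -> (A=2 B=4 C=6)
  6. empty(B) -> (A=2 B=0 C=6)
  7. pour(C -> B) -> (A=2 B=4 C=2)
Target reached → yes.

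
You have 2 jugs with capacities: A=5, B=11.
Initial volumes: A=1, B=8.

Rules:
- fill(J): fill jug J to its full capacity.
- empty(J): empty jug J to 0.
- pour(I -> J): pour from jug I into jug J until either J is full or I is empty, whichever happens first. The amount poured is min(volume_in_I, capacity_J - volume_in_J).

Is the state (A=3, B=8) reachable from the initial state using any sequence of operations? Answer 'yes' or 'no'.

BFS explored all 33 reachable states.
Reachable set includes: (0,0), (0,1), (0,2), (0,3), (0,4), (0,5), (0,6), (0,7), (0,8), (0,9), (0,10), (0,11) ...
Target (A=3, B=8) not in reachable set → no.

Answer: no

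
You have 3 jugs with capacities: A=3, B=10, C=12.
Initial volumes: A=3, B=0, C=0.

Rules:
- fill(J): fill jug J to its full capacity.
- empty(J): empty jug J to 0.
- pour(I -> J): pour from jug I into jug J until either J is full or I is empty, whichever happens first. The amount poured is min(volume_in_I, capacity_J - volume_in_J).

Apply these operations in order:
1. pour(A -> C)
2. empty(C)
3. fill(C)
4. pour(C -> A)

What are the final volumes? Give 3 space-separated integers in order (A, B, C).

Answer: 3 0 9

Derivation:
Step 1: pour(A -> C) -> (A=0 B=0 C=3)
Step 2: empty(C) -> (A=0 B=0 C=0)
Step 3: fill(C) -> (A=0 B=0 C=12)
Step 4: pour(C -> A) -> (A=3 B=0 C=9)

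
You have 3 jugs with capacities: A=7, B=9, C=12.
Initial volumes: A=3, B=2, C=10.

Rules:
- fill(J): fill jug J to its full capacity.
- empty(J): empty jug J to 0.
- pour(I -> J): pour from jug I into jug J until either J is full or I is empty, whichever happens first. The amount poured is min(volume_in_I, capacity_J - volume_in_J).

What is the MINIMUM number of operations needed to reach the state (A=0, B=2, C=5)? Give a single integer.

BFS from (A=3, B=2, C=10). One shortest path:
  1. fill(A) -> (A=7 B=2 C=10)
  2. pour(A -> C) -> (A=5 B=2 C=12)
  3. empty(C) -> (A=5 B=2 C=0)
  4. pour(A -> C) -> (A=0 B=2 C=5)
Reached target in 4 moves.

Answer: 4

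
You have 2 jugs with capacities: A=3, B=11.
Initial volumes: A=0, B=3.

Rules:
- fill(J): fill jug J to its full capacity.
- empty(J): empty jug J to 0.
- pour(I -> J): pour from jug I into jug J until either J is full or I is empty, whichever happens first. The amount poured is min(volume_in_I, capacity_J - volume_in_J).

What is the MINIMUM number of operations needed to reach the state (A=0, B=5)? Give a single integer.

BFS from (A=0, B=3). One shortest path:
  1. fill(B) -> (A=0 B=11)
  2. pour(B -> A) -> (A=3 B=8)
  3. empty(A) -> (A=0 B=8)
  4. pour(B -> A) -> (A=3 B=5)
  5. empty(A) -> (A=0 B=5)
Reached target in 5 moves.

Answer: 5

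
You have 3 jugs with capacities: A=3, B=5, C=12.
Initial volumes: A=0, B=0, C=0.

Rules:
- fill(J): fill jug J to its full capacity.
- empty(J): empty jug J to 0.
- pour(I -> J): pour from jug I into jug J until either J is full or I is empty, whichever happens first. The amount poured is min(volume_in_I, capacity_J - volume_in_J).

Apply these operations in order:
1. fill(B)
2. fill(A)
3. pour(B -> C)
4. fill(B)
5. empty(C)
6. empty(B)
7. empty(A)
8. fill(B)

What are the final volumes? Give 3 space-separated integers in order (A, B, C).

Step 1: fill(B) -> (A=0 B=5 C=0)
Step 2: fill(A) -> (A=3 B=5 C=0)
Step 3: pour(B -> C) -> (A=3 B=0 C=5)
Step 4: fill(B) -> (A=3 B=5 C=5)
Step 5: empty(C) -> (A=3 B=5 C=0)
Step 6: empty(B) -> (A=3 B=0 C=0)
Step 7: empty(A) -> (A=0 B=0 C=0)
Step 8: fill(B) -> (A=0 B=5 C=0)

Answer: 0 5 0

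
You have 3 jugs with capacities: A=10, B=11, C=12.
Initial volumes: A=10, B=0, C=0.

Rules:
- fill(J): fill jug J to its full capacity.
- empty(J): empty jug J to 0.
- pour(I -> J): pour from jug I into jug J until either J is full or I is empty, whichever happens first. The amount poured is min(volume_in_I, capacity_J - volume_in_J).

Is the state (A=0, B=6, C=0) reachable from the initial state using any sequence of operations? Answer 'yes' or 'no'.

Answer: yes

Derivation:
BFS from (A=10, B=0, C=0):
  1. pour(A -> B) -> (A=0 B=10 C=0)
  2. fill(A) -> (A=10 B=10 C=0)
  3. pour(A -> C) -> (A=0 B=10 C=10)
  4. fill(A) -> (A=10 B=10 C=10)
  5. pour(A -> C) -> (A=8 B=10 C=12)
  6. empty(C) -> (A=8 B=10 C=0)
  7. pour(A -> C) -> (A=0 B=10 C=8)
  8. pour(B -> C) -> (A=0 B=6 C=12)
  9. empty(C) -> (A=0 B=6 C=0)
Target reached → yes.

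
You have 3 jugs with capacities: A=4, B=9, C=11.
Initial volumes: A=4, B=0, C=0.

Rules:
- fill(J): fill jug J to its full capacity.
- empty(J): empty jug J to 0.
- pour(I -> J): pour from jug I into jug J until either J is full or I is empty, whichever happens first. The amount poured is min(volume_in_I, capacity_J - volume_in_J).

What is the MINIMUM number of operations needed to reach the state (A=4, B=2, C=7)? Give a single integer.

Answer: 4

Derivation:
BFS from (A=4, B=0, C=0). One shortest path:
  1. fill(B) -> (A=4 B=9 C=0)
  2. pour(A -> C) -> (A=0 B=9 C=4)
  3. pour(B -> C) -> (A=0 B=2 C=11)
  4. pour(C -> A) -> (A=4 B=2 C=7)
Reached target in 4 moves.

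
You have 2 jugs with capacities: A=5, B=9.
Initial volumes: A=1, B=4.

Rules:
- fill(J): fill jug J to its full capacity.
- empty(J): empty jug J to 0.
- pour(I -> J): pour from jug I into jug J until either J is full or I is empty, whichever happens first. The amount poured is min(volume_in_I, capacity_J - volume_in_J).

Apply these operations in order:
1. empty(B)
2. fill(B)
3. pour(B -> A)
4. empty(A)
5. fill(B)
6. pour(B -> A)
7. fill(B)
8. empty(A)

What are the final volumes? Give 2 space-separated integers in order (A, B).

Answer: 0 9

Derivation:
Step 1: empty(B) -> (A=1 B=0)
Step 2: fill(B) -> (A=1 B=9)
Step 3: pour(B -> A) -> (A=5 B=5)
Step 4: empty(A) -> (A=0 B=5)
Step 5: fill(B) -> (A=0 B=9)
Step 6: pour(B -> A) -> (A=5 B=4)
Step 7: fill(B) -> (A=5 B=9)
Step 8: empty(A) -> (A=0 B=9)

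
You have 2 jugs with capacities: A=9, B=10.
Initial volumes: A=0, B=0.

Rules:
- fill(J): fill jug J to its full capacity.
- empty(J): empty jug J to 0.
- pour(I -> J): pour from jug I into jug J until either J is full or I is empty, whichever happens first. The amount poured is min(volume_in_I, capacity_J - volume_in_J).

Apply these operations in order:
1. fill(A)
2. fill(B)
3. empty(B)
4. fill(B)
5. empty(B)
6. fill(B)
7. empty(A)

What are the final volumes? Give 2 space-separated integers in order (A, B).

Answer: 0 10

Derivation:
Step 1: fill(A) -> (A=9 B=0)
Step 2: fill(B) -> (A=9 B=10)
Step 3: empty(B) -> (A=9 B=0)
Step 4: fill(B) -> (A=9 B=10)
Step 5: empty(B) -> (A=9 B=0)
Step 6: fill(B) -> (A=9 B=10)
Step 7: empty(A) -> (A=0 B=10)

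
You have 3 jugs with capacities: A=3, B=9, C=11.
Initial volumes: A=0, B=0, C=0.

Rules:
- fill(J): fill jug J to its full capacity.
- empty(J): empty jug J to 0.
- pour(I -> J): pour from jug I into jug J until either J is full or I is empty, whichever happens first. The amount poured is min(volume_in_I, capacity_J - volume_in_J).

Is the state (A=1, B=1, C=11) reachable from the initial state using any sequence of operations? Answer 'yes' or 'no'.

Answer: yes

Derivation:
BFS from (A=0, B=0, C=0):
  1. fill(A) -> (A=3 B=0 C=0)
  2. fill(B) -> (A=3 B=9 C=0)
  3. pour(A -> C) -> (A=0 B=9 C=3)
  4. fill(A) -> (A=3 B=9 C=3)
  5. pour(B -> C) -> (A=3 B=1 C=11)
  6. empty(C) -> (A=3 B=1 C=0)
  7. pour(A -> C) -> (A=0 B=1 C=3)
  8. pour(B -> A) -> (A=1 B=0 C=3)
  9. fill(B) -> (A=1 B=9 C=3)
  10. pour(B -> C) -> (A=1 B=1 C=11)
Target reached → yes.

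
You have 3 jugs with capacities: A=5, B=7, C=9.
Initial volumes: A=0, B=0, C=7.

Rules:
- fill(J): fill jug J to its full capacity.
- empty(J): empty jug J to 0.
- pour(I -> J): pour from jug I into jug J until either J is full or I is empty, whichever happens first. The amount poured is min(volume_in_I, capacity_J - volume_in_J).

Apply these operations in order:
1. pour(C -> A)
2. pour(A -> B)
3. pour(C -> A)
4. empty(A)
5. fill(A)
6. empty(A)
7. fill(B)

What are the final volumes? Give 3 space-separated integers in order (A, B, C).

Step 1: pour(C -> A) -> (A=5 B=0 C=2)
Step 2: pour(A -> B) -> (A=0 B=5 C=2)
Step 3: pour(C -> A) -> (A=2 B=5 C=0)
Step 4: empty(A) -> (A=0 B=5 C=0)
Step 5: fill(A) -> (A=5 B=5 C=0)
Step 6: empty(A) -> (A=0 B=5 C=0)
Step 7: fill(B) -> (A=0 B=7 C=0)

Answer: 0 7 0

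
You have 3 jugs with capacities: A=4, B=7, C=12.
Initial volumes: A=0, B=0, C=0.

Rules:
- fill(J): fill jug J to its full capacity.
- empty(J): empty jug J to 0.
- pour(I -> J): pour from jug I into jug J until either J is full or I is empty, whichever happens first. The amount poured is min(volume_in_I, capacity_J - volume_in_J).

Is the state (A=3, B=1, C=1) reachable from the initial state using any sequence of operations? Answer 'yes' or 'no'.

BFS explored all 322 reachable states.
Reachable set includes: (0,0,0), (0,0,1), (0,0,2), (0,0,3), (0,0,4), (0,0,5), (0,0,6), (0,0,7), (0,0,8), (0,0,9), (0,0,10), (0,0,11) ...
Target (A=3, B=1, C=1) not in reachable set → no.

Answer: no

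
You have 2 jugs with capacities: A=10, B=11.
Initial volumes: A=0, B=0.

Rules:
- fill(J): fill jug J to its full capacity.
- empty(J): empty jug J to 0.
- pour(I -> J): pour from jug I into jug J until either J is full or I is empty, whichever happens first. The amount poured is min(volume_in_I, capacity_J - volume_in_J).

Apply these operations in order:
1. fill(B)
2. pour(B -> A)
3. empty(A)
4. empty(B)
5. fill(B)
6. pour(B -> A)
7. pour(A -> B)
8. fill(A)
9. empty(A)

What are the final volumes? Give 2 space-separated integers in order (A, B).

Step 1: fill(B) -> (A=0 B=11)
Step 2: pour(B -> A) -> (A=10 B=1)
Step 3: empty(A) -> (A=0 B=1)
Step 4: empty(B) -> (A=0 B=0)
Step 5: fill(B) -> (A=0 B=11)
Step 6: pour(B -> A) -> (A=10 B=1)
Step 7: pour(A -> B) -> (A=0 B=11)
Step 8: fill(A) -> (A=10 B=11)
Step 9: empty(A) -> (A=0 B=11)

Answer: 0 11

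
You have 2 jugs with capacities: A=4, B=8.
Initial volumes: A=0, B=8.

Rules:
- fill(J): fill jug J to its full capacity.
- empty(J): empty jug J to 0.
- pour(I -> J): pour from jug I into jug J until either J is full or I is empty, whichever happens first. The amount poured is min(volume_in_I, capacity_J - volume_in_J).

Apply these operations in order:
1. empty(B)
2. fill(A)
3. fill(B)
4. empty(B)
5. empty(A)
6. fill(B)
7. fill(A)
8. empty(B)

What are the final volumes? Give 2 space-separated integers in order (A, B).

Step 1: empty(B) -> (A=0 B=0)
Step 2: fill(A) -> (A=4 B=0)
Step 3: fill(B) -> (A=4 B=8)
Step 4: empty(B) -> (A=4 B=0)
Step 5: empty(A) -> (A=0 B=0)
Step 6: fill(B) -> (A=0 B=8)
Step 7: fill(A) -> (A=4 B=8)
Step 8: empty(B) -> (A=4 B=0)

Answer: 4 0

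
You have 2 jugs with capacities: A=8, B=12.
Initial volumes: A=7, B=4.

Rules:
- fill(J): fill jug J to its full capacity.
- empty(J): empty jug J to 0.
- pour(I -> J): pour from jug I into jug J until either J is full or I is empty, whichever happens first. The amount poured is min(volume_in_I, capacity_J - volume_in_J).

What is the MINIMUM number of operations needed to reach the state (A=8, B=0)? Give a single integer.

BFS from (A=7, B=4). One shortest path:
  1. fill(A) -> (A=8 B=4)
  2. empty(B) -> (A=8 B=0)
Reached target in 2 moves.

Answer: 2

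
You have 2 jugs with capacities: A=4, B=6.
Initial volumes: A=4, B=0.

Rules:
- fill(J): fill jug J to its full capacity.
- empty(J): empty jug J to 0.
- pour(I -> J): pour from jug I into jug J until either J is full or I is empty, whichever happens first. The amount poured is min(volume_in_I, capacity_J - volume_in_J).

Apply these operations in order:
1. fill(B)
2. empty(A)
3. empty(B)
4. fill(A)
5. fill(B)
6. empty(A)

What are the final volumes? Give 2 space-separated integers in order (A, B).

Answer: 0 6

Derivation:
Step 1: fill(B) -> (A=4 B=6)
Step 2: empty(A) -> (A=0 B=6)
Step 3: empty(B) -> (A=0 B=0)
Step 4: fill(A) -> (A=4 B=0)
Step 5: fill(B) -> (A=4 B=6)
Step 6: empty(A) -> (A=0 B=6)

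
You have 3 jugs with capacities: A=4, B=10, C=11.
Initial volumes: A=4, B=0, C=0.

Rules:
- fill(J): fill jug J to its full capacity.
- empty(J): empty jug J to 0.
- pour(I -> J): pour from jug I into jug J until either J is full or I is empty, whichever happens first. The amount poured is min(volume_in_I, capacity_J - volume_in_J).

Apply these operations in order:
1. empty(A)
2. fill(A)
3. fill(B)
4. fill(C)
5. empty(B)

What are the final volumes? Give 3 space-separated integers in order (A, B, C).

Step 1: empty(A) -> (A=0 B=0 C=0)
Step 2: fill(A) -> (A=4 B=0 C=0)
Step 3: fill(B) -> (A=4 B=10 C=0)
Step 4: fill(C) -> (A=4 B=10 C=11)
Step 5: empty(B) -> (A=4 B=0 C=11)

Answer: 4 0 11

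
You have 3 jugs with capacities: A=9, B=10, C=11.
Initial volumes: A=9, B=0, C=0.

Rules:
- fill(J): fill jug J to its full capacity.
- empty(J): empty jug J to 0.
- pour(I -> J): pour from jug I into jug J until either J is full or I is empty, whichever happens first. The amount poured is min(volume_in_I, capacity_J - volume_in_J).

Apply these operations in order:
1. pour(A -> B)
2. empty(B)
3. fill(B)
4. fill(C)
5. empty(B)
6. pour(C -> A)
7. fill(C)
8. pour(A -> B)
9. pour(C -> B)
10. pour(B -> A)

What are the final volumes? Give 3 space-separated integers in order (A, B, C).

Step 1: pour(A -> B) -> (A=0 B=9 C=0)
Step 2: empty(B) -> (A=0 B=0 C=0)
Step 3: fill(B) -> (A=0 B=10 C=0)
Step 4: fill(C) -> (A=0 B=10 C=11)
Step 5: empty(B) -> (A=0 B=0 C=11)
Step 6: pour(C -> A) -> (A=9 B=0 C=2)
Step 7: fill(C) -> (A=9 B=0 C=11)
Step 8: pour(A -> B) -> (A=0 B=9 C=11)
Step 9: pour(C -> B) -> (A=0 B=10 C=10)
Step 10: pour(B -> A) -> (A=9 B=1 C=10)

Answer: 9 1 10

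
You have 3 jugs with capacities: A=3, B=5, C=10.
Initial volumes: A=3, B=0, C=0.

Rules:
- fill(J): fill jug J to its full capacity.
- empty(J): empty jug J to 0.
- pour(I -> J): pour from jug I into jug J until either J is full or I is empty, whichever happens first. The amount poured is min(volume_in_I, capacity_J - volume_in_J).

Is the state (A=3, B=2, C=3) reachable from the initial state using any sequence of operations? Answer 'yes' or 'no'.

Answer: yes

Derivation:
BFS from (A=3, B=0, C=0):
  1. fill(B) -> (A=3 B=5 C=0)
  2. pour(A -> C) -> (A=0 B=5 C=3)
  3. pour(B -> A) -> (A=3 B=2 C=3)
Target reached → yes.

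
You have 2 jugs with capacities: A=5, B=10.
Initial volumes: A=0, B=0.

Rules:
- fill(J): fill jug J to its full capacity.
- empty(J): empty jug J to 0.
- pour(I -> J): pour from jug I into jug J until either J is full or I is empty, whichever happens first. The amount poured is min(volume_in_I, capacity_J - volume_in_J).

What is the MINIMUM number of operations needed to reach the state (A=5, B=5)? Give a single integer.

Answer: 2

Derivation:
BFS from (A=0, B=0). One shortest path:
  1. fill(B) -> (A=0 B=10)
  2. pour(B -> A) -> (A=5 B=5)
Reached target in 2 moves.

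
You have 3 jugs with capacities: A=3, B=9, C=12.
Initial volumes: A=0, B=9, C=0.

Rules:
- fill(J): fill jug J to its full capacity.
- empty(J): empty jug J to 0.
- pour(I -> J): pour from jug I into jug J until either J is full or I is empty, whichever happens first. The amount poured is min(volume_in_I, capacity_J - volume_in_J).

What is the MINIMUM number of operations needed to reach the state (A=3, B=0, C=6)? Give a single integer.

BFS from (A=0, B=9, C=0). One shortest path:
  1. pour(B -> A) -> (A=3 B=6 C=0)
  2. pour(B -> C) -> (A=3 B=0 C=6)
Reached target in 2 moves.

Answer: 2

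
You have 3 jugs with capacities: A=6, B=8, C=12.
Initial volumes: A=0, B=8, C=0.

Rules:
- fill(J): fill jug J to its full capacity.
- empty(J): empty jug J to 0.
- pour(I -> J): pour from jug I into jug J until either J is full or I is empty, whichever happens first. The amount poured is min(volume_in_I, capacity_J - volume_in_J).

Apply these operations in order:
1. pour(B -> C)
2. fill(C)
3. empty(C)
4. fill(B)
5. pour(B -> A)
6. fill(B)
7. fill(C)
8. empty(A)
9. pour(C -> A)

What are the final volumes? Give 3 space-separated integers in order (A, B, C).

Answer: 6 8 6

Derivation:
Step 1: pour(B -> C) -> (A=0 B=0 C=8)
Step 2: fill(C) -> (A=0 B=0 C=12)
Step 3: empty(C) -> (A=0 B=0 C=0)
Step 4: fill(B) -> (A=0 B=8 C=0)
Step 5: pour(B -> A) -> (A=6 B=2 C=0)
Step 6: fill(B) -> (A=6 B=8 C=0)
Step 7: fill(C) -> (A=6 B=8 C=12)
Step 8: empty(A) -> (A=0 B=8 C=12)
Step 9: pour(C -> A) -> (A=6 B=8 C=6)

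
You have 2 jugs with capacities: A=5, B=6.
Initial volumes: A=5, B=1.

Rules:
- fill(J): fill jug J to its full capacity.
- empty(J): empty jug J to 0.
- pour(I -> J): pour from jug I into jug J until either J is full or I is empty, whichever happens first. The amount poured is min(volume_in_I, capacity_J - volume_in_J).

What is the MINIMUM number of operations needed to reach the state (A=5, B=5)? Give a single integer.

BFS from (A=5, B=1). One shortest path:
  1. empty(B) -> (A=5 B=0)
  2. pour(A -> B) -> (A=0 B=5)
  3. fill(A) -> (A=5 B=5)
Reached target in 3 moves.

Answer: 3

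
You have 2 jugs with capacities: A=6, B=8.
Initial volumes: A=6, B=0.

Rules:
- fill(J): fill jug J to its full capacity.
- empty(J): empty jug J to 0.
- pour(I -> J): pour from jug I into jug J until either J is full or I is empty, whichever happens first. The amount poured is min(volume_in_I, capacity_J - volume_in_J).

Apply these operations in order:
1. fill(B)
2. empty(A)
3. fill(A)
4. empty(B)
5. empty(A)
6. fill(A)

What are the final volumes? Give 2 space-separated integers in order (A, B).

Answer: 6 0

Derivation:
Step 1: fill(B) -> (A=6 B=8)
Step 2: empty(A) -> (A=0 B=8)
Step 3: fill(A) -> (A=6 B=8)
Step 4: empty(B) -> (A=6 B=0)
Step 5: empty(A) -> (A=0 B=0)
Step 6: fill(A) -> (A=6 B=0)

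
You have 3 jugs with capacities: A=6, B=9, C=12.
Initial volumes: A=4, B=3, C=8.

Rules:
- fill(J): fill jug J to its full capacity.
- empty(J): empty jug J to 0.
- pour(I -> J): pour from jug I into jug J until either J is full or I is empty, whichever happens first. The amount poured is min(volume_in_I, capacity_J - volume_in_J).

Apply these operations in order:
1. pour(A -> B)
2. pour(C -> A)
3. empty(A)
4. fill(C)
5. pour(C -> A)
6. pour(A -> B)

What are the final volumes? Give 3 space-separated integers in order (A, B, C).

Step 1: pour(A -> B) -> (A=0 B=7 C=8)
Step 2: pour(C -> A) -> (A=6 B=7 C=2)
Step 3: empty(A) -> (A=0 B=7 C=2)
Step 4: fill(C) -> (A=0 B=7 C=12)
Step 5: pour(C -> A) -> (A=6 B=7 C=6)
Step 6: pour(A -> B) -> (A=4 B=9 C=6)

Answer: 4 9 6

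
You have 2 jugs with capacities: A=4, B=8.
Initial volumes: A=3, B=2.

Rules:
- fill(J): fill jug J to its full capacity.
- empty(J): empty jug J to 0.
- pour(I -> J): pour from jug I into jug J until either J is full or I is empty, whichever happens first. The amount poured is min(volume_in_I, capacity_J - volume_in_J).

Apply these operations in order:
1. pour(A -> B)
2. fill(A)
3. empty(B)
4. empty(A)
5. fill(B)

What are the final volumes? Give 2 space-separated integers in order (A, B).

Step 1: pour(A -> B) -> (A=0 B=5)
Step 2: fill(A) -> (A=4 B=5)
Step 3: empty(B) -> (A=4 B=0)
Step 4: empty(A) -> (A=0 B=0)
Step 5: fill(B) -> (A=0 B=8)

Answer: 0 8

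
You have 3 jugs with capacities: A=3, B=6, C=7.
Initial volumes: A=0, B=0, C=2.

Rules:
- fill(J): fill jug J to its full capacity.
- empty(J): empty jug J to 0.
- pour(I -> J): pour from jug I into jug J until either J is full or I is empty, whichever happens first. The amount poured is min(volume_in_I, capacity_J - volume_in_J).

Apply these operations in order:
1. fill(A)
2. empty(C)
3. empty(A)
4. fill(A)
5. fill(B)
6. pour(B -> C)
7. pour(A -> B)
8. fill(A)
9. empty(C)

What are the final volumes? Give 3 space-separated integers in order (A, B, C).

Answer: 3 3 0

Derivation:
Step 1: fill(A) -> (A=3 B=0 C=2)
Step 2: empty(C) -> (A=3 B=0 C=0)
Step 3: empty(A) -> (A=0 B=0 C=0)
Step 4: fill(A) -> (A=3 B=0 C=0)
Step 5: fill(B) -> (A=3 B=6 C=0)
Step 6: pour(B -> C) -> (A=3 B=0 C=6)
Step 7: pour(A -> B) -> (A=0 B=3 C=6)
Step 8: fill(A) -> (A=3 B=3 C=6)
Step 9: empty(C) -> (A=3 B=3 C=0)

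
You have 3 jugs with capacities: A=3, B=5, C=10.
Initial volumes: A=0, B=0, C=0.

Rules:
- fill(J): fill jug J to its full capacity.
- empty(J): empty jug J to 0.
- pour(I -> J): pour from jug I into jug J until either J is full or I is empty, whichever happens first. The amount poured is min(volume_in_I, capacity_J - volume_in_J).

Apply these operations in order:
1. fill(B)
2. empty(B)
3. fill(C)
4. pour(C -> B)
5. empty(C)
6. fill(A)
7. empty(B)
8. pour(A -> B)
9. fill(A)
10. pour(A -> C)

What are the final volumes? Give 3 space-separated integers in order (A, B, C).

Answer: 0 3 3

Derivation:
Step 1: fill(B) -> (A=0 B=5 C=0)
Step 2: empty(B) -> (A=0 B=0 C=0)
Step 3: fill(C) -> (A=0 B=0 C=10)
Step 4: pour(C -> B) -> (A=0 B=5 C=5)
Step 5: empty(C) -> (A=0 B=5 C=0)
Step 6: fill(A) -> (A=3 B=5 C=0)
Step 7: empty(B) -> (A=3 B=0 C=0)
Step 8: pour(A -> B) -> (A=0 B=3 C=0)
Step 9: fill(A) -> (A=3 B=3 C=0)
Step 10: pour(A -> C) -> (A=0 B=3 C=3)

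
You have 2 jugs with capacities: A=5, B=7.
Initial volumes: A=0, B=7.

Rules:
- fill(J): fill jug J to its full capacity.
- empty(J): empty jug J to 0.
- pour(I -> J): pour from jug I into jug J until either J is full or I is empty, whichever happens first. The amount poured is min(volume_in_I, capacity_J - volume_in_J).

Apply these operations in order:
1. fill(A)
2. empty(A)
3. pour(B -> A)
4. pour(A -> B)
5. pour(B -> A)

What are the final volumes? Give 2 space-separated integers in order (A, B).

Answer: 5 2

Derivation:
Step 1: fill(A) -> (A=5 B=7)
Step 2: empty(A) -> (A=0 B=7)
Step 3: pour(B -> A) -> (A=5 B=2)
Step 4: pour(A -> B) -> (A=0 B=7)
Step 5: pour(B -> A) -> (A=5 B=2)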